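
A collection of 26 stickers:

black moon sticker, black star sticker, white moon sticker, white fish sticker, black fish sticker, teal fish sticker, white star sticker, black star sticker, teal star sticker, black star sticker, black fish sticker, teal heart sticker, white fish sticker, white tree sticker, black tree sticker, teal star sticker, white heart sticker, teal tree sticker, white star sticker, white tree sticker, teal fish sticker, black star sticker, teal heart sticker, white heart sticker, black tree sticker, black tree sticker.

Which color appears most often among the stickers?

black

Counts by color: black 10, white 9, teal 7.
The maximum is 10, held uniquely by black.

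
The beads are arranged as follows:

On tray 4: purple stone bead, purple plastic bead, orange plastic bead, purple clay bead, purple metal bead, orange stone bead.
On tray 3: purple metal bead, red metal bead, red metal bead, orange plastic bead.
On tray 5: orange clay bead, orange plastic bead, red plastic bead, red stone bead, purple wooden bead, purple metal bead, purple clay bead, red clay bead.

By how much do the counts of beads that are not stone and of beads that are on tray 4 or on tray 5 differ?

beads that are not stone: 15. beads on tray 4 or on tray 5: 14.
|15 − 14| = 15 − 14 = 1.

1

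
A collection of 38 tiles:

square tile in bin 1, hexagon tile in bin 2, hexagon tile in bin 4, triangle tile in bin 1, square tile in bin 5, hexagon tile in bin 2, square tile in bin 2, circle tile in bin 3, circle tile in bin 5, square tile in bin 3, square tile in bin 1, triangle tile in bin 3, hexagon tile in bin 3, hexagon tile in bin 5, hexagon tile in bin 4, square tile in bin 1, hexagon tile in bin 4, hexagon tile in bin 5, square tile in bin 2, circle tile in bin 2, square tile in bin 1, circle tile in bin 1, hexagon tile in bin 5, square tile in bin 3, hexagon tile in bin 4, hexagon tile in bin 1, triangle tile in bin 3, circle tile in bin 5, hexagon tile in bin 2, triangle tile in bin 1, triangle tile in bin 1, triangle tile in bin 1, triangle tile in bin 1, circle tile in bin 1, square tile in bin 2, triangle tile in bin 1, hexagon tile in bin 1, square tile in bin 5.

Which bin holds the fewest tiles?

bin 4

Counts by bin: bin 1→14, bin 5→7, bin 2→7, bin 3→6, bin 4→4.
The minimum is 4, held uniquely by bin 4.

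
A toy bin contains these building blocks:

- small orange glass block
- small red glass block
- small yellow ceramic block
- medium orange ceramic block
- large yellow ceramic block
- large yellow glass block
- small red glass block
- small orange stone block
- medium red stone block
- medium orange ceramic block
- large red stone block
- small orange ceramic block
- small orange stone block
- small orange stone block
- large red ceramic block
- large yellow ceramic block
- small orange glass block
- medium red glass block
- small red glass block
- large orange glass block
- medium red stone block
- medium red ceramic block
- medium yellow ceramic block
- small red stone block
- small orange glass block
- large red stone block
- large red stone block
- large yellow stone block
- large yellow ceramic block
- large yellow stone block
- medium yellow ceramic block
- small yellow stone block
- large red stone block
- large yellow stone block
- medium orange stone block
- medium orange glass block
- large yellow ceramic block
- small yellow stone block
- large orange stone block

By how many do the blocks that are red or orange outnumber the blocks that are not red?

blocks that are red or orange: 26.
blocks that are not red: 26.
26 − 26 = 0.

0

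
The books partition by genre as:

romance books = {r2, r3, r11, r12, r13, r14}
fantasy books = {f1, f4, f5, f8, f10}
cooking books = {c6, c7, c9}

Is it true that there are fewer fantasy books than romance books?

True

|fantasy books| = 5.
|romance books| = 6.
The claim requires 5 < 6, which holds.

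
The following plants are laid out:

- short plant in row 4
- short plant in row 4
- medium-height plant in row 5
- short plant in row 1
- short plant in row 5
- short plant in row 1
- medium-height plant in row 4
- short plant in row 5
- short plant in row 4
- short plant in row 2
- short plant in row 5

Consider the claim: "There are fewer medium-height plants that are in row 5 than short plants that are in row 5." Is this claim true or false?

There is 1 medium-height plant in row 5.
There are 3 short plants in row 5.
The claim requires 1 < 3, which holds.

True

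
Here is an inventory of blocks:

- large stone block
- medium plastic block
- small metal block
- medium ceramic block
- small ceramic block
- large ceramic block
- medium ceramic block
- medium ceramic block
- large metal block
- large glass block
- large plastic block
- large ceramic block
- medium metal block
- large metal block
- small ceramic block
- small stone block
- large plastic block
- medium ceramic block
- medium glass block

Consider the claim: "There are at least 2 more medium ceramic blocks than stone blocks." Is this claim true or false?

medium ceramic blocks: 4.
stone blocks: 2.
The claim requires 4 − 2 = 2 ≥ 2, which holds.

True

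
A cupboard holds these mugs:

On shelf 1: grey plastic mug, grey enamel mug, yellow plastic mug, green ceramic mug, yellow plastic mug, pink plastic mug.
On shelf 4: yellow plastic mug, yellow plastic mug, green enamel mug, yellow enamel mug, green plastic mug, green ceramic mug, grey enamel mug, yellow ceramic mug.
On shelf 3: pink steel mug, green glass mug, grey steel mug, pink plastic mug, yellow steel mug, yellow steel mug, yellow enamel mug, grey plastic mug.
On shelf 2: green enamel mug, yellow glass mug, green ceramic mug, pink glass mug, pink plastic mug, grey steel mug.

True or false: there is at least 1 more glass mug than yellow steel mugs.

True

glass mugs: 3.
yellow steel mugs: 2.
The claim requires 3 − 2 = 1 ≥ 1, which holds.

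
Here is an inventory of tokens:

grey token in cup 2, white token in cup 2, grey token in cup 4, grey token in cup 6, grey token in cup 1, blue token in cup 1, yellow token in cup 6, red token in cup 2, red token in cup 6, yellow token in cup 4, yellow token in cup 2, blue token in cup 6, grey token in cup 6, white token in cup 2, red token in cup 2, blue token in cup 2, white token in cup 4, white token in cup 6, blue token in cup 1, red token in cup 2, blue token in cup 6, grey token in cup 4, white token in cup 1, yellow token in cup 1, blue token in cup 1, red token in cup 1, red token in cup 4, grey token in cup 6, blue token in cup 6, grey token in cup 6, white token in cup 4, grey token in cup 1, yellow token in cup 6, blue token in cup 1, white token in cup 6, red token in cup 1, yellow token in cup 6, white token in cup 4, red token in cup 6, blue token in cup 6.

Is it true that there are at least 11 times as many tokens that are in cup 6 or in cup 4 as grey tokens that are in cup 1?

True

There are 22 tokens in cup 6 or in cup 4.
There are 2 grey tokens in cup 1.
The claim requires 22 ≥ 11 × 2 = 22, which holds.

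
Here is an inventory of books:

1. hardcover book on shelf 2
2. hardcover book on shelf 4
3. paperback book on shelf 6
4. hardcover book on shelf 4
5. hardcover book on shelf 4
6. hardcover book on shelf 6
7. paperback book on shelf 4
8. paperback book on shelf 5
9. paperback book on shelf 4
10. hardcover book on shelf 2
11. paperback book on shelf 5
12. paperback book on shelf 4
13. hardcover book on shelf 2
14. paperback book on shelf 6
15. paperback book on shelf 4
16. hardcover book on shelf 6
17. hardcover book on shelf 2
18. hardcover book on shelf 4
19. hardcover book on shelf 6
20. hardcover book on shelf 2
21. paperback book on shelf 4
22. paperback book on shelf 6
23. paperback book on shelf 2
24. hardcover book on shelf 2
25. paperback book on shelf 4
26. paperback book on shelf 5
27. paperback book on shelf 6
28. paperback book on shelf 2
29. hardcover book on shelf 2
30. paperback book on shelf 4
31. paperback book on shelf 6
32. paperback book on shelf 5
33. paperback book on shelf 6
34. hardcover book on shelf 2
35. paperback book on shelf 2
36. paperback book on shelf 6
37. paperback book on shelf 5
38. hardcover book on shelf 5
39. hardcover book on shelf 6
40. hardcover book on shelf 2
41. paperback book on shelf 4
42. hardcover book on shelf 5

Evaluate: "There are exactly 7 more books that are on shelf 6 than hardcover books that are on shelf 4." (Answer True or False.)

|books on shelf 6| = 11.
|hardcover books on shelf 4| = 4.
The claim requires 11 − 4 (= 7) to equal 7, which holds.

True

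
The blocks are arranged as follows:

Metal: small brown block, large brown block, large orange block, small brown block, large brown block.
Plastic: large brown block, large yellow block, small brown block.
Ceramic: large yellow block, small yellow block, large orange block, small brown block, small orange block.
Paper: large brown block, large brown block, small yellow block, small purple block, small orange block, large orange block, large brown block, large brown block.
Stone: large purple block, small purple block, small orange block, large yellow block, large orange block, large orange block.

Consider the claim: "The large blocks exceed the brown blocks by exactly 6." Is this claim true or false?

False

There are 16 large blocks.
There are 11 brown blocks.
The claim requires 16 − 11 (= 5) to equal 6, which does not hold.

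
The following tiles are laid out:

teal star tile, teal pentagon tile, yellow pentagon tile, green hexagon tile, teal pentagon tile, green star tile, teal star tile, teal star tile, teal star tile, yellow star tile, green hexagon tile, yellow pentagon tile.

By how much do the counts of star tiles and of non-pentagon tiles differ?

star tiles: 6. non-pentagon tiles: 8.
|6 − 8| = 8 − 6 = 2.

2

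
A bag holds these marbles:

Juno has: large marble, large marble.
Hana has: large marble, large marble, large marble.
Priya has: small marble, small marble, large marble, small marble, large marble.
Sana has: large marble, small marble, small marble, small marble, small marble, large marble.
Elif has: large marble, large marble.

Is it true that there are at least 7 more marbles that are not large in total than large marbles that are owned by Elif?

False

marbles that are not large: 7.
large marbles owned by Elif: 2.
The claim requires 7 − 2 = 5 ≥ 7, which does not hold.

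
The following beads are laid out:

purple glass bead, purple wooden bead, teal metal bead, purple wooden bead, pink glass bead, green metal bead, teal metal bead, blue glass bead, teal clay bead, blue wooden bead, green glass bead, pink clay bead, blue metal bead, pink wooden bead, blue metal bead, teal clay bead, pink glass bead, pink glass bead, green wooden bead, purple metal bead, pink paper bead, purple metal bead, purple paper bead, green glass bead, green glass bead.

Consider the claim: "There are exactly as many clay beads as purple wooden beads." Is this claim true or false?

False

clay beads: 3.
purple wooden beads: 2.
The claim requires 3 = 2, which does not hold.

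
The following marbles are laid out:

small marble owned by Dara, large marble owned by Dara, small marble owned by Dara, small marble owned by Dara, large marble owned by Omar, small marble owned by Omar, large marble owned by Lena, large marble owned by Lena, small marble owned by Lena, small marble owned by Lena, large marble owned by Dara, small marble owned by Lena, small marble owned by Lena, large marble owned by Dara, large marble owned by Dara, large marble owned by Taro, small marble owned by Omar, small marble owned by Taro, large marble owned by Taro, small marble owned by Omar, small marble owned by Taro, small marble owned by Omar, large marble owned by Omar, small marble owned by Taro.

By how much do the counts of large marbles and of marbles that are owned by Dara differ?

3

large marbles: 10. marbles owned by Dara: 7.
|10 − 7| = 10 − 7 = 3.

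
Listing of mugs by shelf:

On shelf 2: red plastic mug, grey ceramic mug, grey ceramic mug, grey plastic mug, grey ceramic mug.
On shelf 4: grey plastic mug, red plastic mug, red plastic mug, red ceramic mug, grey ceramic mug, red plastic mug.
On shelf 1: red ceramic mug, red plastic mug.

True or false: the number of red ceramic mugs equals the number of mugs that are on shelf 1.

True

There are 2 red ceramic mugs.
There are 2 mugs on shelf 1.
The claim requires 2 = 2, which holds.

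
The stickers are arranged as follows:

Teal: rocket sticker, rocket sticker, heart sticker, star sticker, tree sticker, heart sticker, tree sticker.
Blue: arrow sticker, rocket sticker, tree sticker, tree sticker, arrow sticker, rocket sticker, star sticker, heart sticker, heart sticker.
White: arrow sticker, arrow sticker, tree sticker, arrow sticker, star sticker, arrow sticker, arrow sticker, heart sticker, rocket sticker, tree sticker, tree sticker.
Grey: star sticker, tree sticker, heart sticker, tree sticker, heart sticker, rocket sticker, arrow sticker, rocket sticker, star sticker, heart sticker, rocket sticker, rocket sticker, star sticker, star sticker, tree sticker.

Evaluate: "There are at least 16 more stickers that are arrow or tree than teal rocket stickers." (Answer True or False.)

True

|stickers that are arrow or tree| = 18.
|teal rocket stickers| = 2.
The claim requires 18 − 2 = 16 ≥ 16, which holds.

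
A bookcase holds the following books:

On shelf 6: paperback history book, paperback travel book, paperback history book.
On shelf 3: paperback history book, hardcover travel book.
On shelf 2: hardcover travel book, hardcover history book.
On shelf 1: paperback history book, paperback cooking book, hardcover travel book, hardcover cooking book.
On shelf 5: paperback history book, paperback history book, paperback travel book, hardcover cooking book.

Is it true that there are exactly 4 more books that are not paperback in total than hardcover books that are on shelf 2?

True

There are 6 books that are not paperback.
There are 2 hardcover books on shelf 2.
The claim requires 6 − 2 (= 4) to equal 4, which holds.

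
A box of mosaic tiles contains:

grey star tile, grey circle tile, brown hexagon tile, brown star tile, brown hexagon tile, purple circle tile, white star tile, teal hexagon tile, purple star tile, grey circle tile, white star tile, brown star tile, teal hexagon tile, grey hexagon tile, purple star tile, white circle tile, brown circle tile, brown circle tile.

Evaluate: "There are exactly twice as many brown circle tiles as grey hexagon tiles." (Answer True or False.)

|brown circle tiles| = 2.
|grey hexagon tiles| = 1.
The claim requires 2 = 2 × 1 = 2, which holds.

True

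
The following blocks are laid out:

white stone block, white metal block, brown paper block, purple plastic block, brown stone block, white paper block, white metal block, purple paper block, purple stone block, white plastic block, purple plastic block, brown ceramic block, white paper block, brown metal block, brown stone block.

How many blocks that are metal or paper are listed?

7

metal: 3; paper: 4; together 3 + 4 = 7.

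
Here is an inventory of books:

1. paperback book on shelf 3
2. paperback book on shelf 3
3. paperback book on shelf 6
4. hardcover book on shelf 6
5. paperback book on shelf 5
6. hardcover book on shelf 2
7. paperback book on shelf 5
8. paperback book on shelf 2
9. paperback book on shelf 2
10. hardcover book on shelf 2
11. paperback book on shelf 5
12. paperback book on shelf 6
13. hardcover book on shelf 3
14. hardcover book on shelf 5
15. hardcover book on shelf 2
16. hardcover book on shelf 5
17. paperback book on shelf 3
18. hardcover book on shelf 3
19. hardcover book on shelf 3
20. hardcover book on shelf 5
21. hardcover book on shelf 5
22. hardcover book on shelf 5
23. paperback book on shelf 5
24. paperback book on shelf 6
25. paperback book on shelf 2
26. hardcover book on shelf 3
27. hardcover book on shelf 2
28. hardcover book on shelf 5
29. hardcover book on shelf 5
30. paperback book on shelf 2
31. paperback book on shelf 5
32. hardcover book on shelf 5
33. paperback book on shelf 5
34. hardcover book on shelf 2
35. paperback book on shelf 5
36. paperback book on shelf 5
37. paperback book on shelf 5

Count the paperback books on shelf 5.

9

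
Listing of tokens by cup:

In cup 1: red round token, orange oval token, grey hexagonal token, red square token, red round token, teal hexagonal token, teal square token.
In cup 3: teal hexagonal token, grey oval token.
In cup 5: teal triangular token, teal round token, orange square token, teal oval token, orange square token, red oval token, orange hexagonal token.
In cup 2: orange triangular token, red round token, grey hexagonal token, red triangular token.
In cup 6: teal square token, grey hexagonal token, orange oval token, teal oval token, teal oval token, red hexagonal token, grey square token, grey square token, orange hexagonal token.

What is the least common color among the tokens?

Counts by color: teal 9, red 7, orange 7, grey 6.
The minimum is 6, held uniquely by grey.

grey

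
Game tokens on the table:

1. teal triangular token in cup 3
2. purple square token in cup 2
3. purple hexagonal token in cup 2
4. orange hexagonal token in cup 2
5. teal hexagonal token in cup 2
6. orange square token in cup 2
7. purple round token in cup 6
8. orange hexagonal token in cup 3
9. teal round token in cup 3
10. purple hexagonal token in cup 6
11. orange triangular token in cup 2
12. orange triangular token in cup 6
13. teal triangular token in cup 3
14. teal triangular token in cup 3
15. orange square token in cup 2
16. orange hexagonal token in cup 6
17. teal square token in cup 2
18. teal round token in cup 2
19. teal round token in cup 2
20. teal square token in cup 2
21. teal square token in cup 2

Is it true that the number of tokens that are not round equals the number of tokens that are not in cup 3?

False

|tokens that are not round| = 17.
|tokens that are not in cup 3| = 16.
The claim requires 17 = 16, which does not hold.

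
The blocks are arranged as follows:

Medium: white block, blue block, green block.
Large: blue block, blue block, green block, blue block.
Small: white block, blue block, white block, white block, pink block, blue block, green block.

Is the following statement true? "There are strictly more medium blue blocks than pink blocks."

There is 1 medium blue block.
There is 1 pink block.
The claim requires 1 > 1, which does not hold.

False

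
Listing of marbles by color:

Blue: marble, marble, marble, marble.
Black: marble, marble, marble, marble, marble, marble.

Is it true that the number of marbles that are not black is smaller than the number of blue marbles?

marbles that are not black: 4.
blue marbles: 4.
The claim requires 4 < 4, which does not hold.

False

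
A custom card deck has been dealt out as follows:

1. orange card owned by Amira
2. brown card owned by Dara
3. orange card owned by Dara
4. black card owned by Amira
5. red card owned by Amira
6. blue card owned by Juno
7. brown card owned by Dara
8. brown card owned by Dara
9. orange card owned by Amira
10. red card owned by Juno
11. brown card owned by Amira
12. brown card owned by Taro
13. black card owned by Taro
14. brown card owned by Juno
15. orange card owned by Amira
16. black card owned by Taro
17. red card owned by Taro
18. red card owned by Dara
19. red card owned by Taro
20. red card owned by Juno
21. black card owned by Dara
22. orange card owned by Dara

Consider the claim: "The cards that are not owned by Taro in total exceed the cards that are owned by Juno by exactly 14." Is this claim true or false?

|cards that are not owned by Taro| = 17.
|cards owned by Juno| = 4.
The claim requires 17 − 4 (= 13) to equal 14, which does not hold.

False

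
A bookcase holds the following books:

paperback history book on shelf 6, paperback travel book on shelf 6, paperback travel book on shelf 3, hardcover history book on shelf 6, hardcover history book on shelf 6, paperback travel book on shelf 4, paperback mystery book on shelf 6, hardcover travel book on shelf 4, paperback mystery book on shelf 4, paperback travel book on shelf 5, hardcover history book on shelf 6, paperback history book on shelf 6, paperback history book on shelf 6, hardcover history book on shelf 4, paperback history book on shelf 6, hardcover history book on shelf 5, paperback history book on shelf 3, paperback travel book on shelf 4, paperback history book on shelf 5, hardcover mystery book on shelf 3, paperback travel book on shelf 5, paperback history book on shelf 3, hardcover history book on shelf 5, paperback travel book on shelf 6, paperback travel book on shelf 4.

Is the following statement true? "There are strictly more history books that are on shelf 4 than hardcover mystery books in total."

There is 1 history book on shelf 4.
There is 1 hardcover mystery book.
The claim requires 1 > 1, which does not hold.

False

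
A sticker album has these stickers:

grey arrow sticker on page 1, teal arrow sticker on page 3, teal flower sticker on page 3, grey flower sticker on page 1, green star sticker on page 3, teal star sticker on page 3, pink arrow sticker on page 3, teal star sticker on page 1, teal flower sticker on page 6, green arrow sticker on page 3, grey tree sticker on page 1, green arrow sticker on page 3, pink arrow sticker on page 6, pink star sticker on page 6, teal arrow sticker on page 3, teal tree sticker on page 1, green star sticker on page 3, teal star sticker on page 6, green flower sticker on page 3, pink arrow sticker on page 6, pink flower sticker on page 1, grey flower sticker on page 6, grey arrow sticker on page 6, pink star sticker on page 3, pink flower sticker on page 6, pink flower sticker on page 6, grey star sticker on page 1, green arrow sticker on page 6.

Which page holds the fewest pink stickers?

Counts by page (restricted to pink stickers): page 6→5, page 3→2, page 1→1.
The minimum is 1, held uniquely by page 1.

page 1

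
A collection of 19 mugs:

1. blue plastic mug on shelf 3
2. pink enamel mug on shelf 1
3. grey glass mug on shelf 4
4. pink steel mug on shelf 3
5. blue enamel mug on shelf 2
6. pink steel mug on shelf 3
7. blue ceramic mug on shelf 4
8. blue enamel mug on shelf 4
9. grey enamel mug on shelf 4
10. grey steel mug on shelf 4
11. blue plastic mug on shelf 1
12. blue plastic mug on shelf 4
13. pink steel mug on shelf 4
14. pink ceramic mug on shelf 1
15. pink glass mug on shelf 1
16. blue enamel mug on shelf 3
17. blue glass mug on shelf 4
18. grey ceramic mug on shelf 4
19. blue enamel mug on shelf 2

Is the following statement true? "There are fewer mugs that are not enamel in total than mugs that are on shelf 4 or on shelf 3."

|mugs that are not enamel| = 13.
|mugs on shelf 4 or on shelf 3| = 13.
The claim requires 13 < 13, which does not hold.

False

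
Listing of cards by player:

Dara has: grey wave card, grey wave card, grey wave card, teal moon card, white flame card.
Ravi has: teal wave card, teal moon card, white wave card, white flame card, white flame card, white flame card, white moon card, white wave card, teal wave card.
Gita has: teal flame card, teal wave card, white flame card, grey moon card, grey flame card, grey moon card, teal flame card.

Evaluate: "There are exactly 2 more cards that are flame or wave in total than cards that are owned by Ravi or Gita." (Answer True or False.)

cards that are flame or wave: 16.
cards owned by Ravi or Gita: 16.
The claim requires 16 − 16 (= 0) to equal 2, which does not hold.

False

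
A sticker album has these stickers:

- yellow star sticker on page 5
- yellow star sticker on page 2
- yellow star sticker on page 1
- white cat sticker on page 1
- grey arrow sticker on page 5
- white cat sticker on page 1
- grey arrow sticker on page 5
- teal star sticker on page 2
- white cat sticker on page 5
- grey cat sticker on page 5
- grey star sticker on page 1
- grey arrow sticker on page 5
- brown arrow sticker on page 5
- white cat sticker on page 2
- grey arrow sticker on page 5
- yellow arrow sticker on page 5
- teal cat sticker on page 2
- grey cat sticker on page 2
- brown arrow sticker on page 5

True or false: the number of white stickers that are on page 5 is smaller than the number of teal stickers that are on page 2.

True

There is 1 white sticker on page 5.
There are 2 teal stickers on page 2.
The claim requires 1 < 2, which holds.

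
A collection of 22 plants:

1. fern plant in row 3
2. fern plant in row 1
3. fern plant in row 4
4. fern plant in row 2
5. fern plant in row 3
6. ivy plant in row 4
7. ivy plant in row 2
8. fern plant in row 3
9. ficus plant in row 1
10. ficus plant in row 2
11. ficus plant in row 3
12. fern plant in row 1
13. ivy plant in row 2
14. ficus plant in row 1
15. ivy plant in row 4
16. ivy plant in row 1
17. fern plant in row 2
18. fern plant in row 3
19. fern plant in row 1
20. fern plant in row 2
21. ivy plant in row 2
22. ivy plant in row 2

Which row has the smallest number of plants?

row 4

Counts by row: row 2→8, row 1→6, row 3→5, row 4→3.
The minimum is 3, held uniquely by row 4.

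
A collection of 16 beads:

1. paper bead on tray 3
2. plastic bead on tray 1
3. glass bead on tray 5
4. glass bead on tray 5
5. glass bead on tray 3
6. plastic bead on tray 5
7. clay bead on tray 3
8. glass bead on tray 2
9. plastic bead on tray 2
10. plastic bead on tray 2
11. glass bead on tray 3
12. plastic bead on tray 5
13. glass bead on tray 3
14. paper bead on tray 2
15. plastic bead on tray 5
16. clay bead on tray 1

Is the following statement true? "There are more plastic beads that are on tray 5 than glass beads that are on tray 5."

True

|plastic beads on tray 5| = 3.
|glass beads on tray 5| = 2.
The claim requires 3 > 2, which holds.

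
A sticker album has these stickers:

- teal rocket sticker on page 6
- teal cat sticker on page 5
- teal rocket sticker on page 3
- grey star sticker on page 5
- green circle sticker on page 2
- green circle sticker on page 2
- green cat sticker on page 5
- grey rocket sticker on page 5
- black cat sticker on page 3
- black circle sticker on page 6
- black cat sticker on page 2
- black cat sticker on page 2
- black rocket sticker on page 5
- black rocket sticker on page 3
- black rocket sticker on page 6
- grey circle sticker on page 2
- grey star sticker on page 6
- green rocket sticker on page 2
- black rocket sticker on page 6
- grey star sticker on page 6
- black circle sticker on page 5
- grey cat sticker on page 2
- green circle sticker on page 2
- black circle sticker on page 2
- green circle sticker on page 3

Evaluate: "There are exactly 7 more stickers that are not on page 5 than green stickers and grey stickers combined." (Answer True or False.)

There are 19 stickers that are not on page 5.
green stickers: 6; grey stickers: 6; combined: 6 + 6 = 12.
The claim requires 19 − 12 (= 7) to equal 7, which holds.

True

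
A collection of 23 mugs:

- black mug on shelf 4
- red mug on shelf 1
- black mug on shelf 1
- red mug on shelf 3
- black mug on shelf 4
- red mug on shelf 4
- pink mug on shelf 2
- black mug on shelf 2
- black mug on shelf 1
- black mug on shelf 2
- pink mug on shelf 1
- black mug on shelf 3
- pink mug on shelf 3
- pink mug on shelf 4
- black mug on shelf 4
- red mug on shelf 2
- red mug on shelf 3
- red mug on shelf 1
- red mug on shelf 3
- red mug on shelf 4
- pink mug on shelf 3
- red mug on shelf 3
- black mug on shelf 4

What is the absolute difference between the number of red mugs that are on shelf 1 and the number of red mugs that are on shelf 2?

red mugs on shelf 1: 2. red mugs on shelf 2: 1.
|2 − 1| = 2 − 1 = 1.

1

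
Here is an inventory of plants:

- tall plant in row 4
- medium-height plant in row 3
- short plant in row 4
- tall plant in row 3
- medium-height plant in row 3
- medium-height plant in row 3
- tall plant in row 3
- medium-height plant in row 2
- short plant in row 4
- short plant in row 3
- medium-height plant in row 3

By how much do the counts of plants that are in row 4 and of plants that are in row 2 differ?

2

plants in row 4: 3. plants in row 2: 1.
|3 − 1| = 3 − 1 = 2.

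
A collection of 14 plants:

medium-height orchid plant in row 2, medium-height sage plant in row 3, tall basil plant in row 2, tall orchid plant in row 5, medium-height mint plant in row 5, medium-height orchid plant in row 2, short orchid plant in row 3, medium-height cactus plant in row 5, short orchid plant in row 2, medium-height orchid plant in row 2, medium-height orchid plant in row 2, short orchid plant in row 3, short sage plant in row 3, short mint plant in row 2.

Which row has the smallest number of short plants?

Counts by row (restricted to short plants): row 3→3, row 2→2, row 5→0.
The minimum is 0, held uniquely by row 5.

row 5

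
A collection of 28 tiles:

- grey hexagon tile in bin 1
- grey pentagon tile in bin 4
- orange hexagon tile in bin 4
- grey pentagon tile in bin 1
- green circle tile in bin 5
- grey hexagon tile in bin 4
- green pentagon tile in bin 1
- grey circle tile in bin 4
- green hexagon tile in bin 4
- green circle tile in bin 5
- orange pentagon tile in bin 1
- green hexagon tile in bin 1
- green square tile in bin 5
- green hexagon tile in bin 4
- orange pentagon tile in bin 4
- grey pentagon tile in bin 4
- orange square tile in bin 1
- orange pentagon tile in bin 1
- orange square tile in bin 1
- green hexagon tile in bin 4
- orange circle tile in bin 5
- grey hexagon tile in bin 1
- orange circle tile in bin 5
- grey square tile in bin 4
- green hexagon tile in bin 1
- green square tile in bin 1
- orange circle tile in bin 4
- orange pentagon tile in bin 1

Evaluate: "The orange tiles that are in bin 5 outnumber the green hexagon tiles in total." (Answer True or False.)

False

orange tiles in bin 5: 2.
green hexagon tiles: 5.
The claim requires 2 > 5, which does not hold.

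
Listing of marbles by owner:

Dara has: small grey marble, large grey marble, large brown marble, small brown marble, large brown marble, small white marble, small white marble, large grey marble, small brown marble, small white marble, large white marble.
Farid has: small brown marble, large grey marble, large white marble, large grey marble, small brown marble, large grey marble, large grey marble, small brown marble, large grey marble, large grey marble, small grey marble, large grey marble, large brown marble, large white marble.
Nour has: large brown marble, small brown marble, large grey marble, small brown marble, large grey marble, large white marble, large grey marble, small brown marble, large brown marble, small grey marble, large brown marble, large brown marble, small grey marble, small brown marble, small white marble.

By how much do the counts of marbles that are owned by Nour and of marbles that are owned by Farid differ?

1

marbles owned by Nour: 15. marbles owned by Farid: 14.
|15 − 14| = 15 − 14 = 1.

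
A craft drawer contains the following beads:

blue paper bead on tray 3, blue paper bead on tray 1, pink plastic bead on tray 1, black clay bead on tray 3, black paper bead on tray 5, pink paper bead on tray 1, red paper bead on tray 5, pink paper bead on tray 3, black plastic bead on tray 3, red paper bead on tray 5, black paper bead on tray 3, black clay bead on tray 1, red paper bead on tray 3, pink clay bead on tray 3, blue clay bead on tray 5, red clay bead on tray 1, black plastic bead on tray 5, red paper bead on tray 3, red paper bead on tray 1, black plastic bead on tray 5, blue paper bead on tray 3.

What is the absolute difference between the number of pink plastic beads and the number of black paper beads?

1

pink plastic beads: 1. black paper beads: 2.
|1 − 2| = 2 − 1 = 1.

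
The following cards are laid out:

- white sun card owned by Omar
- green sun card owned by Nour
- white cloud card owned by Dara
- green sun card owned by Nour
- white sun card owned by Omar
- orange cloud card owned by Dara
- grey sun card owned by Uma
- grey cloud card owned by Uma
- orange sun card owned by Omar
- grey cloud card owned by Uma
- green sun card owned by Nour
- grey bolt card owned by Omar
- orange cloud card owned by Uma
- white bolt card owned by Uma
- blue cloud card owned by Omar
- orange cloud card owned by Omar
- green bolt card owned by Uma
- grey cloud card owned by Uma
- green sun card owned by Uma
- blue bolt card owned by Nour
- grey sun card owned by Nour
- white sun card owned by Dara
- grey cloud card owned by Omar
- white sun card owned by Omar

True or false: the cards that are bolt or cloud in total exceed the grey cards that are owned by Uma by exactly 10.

cards that are bolt or cloud: 13.
grey cards owned by Uma: 4.
The claim requires 13 − 4 (= 9) to equal 10, which does not hold.

False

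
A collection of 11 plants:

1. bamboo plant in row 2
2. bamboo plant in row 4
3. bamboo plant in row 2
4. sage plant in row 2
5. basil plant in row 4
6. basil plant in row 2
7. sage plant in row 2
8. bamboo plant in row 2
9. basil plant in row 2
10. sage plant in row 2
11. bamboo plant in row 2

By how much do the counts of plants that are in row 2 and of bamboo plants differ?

4

plants in row 2: 9. bamboo plants: 5.
|9 − 5| = 9 − 5 = 4.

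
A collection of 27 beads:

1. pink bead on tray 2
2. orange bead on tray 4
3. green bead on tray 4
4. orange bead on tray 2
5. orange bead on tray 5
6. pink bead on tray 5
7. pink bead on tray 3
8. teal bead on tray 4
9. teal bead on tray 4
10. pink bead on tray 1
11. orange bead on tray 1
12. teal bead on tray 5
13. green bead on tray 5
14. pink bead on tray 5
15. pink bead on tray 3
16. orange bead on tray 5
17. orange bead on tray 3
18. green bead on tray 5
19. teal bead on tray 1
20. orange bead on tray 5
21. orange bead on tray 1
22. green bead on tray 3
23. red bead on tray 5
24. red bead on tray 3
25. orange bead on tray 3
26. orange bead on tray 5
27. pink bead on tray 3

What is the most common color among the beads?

orange

Counts by color: orange 10, pink 7, teal 4, green 4, red 2.
The maximum is 10, held uniquely by orange.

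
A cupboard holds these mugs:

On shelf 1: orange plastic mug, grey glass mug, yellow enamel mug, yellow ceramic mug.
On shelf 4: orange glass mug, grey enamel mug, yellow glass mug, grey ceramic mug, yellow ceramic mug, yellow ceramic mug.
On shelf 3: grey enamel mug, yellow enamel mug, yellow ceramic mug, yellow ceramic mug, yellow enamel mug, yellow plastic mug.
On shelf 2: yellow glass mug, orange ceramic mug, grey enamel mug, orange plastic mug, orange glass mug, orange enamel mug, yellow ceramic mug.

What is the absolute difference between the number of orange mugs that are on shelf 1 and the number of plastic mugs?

orange mugs on shelf 1: 1. plastic mugs: 3.
|1 − 3| = 3 − 1 = 2.

2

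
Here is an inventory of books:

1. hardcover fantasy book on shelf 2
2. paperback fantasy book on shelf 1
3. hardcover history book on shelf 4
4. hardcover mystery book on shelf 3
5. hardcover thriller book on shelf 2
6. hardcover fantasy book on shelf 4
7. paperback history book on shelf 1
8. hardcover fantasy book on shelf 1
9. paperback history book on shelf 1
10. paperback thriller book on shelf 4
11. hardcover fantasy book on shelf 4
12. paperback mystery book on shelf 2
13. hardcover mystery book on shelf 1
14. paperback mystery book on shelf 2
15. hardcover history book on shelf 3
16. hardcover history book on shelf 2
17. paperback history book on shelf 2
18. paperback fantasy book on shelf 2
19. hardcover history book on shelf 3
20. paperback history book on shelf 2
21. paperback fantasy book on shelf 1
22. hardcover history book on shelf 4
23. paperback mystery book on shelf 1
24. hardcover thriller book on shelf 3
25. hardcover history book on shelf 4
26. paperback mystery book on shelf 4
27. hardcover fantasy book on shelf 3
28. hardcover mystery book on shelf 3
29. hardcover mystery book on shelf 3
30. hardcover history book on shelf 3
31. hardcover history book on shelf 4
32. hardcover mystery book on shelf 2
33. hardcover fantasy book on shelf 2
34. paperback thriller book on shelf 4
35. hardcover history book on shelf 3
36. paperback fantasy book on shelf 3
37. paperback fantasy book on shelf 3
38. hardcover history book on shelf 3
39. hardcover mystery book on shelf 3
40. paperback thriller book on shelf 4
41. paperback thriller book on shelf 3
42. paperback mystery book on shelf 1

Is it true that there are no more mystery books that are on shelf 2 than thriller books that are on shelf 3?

mystery books on shelf 2: 3.
thriller books on shelf 3: 2.
The claim requires 3 ≤ 2, which does not hold.

False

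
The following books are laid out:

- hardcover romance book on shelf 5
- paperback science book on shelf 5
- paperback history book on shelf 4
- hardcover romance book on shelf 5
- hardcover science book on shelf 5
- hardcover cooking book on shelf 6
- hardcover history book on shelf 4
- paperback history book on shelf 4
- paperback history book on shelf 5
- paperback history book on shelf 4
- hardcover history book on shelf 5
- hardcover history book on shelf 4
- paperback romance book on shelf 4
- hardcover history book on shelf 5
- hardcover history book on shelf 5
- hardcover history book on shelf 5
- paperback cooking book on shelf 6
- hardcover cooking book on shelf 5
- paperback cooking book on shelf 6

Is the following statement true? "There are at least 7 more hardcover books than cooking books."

True

There are 11 hardcover books.
There are 4 cooking books.
The claim requires 11 − 4 = 7 ≥ 7, which holds.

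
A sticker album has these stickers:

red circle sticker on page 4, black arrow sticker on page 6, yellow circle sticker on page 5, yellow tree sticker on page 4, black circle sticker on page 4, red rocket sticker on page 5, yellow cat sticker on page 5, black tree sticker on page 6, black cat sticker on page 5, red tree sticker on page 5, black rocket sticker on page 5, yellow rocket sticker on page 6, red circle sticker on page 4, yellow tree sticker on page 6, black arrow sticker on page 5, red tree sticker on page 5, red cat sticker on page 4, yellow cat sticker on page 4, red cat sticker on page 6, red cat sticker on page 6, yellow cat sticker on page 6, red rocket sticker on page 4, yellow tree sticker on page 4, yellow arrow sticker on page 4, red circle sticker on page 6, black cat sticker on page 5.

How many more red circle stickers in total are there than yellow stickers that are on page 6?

0

red circle stickers: 3.
yellow stickers on page 6: 3.
3 − 3 = 0.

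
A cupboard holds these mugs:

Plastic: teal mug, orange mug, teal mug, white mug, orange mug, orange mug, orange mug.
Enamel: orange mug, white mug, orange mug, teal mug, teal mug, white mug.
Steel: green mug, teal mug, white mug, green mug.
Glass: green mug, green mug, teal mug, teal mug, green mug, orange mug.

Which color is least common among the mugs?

white

Counts by color: teal 7, orange 7, green 5, white 4.
The minimum is 4, held uniquely by white.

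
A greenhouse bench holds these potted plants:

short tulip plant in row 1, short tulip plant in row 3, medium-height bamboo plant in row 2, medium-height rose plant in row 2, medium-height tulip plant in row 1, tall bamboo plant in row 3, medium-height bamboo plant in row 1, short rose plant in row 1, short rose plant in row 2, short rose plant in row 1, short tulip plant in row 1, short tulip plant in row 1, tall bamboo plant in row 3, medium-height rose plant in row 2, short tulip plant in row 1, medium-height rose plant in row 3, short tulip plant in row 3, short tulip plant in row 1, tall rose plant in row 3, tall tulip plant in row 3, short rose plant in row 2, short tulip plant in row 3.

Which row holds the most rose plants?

Counts by row (restricted to rose plants): row 2→4, row 1→2, row 3→2.
The maximum is 4, held uniquely by row 2.

row 2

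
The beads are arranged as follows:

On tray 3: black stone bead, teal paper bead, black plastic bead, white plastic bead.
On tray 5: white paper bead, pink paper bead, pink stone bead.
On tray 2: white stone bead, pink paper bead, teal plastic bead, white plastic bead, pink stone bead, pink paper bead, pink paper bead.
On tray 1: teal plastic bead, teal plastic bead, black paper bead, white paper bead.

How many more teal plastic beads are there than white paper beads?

1

teal plastic beads: 3.
white paper beads: 2.
3 − 2 = 1.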